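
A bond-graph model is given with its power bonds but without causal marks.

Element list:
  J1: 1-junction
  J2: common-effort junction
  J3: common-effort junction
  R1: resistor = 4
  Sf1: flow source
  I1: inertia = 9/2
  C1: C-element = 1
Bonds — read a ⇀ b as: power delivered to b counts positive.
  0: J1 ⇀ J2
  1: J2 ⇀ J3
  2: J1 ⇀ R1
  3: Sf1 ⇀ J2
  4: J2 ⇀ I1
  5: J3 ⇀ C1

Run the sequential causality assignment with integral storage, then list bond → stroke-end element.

β3 |Sf1  (Sf1 fixes flow; stroke at Sf1)
β4 |I1  (prefer integral on I1)
β5 |J3  (C1 integral (e out))
β1 |J2  (0-jn J3 has e-setter on 5)
β0 |J1  (J2: bond 1 brought effort, rest push out)
β2 |R1  (J1: last free bond brings flow in)

b0 →J1
b1 →J2
b2 →R1
b3 →Sf1
b4 →I1
b5 →J3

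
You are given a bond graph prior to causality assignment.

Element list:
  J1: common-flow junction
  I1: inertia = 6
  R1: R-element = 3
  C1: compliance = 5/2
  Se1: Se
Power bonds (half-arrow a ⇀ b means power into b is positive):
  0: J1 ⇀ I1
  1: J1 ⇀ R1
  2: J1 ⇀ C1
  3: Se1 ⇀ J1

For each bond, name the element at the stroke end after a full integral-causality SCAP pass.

b0 stroke→I1
b1 stroke→J1
b2 stroke→J1
b3 stroke→J1

bond 3 →J1  (Se1 (Se) sets effort on bond)
bond 0 →I1  (I1 outputs flow p/I1)
bond 1 →J1  (1-jn J1 has f-setter on 0)
bond 2 →J1  (J1: bond 0 brought flow, rest push out)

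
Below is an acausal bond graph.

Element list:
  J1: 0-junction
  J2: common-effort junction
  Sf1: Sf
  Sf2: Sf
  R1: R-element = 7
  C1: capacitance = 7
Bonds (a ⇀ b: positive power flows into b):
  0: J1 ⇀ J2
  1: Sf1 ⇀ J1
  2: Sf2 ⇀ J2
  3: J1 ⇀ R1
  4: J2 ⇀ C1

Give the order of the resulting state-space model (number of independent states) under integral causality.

bond 1 →Sf1  (source Sf1 imposes f)
bond 2 →Sf2  (source Sf2 imposes f)
bond 4 →J2  (C1 outputs effort q/C1)
bond 0 →J1  (0-jn J2 has e-setter on 4)
bond 3 →R1  (J1 effort already set via bond 0)

1  (C1 all integral)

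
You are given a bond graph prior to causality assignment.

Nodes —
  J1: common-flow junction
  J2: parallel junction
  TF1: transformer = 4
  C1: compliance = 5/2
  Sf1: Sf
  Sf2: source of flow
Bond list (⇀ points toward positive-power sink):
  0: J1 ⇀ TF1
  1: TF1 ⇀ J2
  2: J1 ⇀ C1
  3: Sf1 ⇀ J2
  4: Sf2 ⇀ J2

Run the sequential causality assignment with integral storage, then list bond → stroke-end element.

bond 3 stroke at Sf1  (Sf1: flow source, stroke at near end)
bond 4 stroke at Sf2  (source Sf2 imposes f)
bond 1 stroke at J2  (J2 needs exactly one e-in)
bond 0 stroke at TF1  (TF1 one-in-one-out from 1)
bond 2 stroke at J1  (common-f at J1 fixed by 0)

#0 |TF1
#1 |J2
#2 |J1
#3 |Sf1
#4 |Sf2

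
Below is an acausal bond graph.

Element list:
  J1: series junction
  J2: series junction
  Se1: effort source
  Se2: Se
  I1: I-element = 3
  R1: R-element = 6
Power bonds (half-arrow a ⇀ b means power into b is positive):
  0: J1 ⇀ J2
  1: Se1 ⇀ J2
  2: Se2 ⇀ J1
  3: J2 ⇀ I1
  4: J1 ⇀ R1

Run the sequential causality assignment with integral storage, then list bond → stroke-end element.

#0 →J2
#1 →J2
#2 →J1
#3 →I1
#4 →J1

bond 1 →J2  (Se1 fixes effort; stroke away)
bond 2 →J1  (Se2 fixes effort; stroke away)
bond 3 →I1  (I1 outputs flow p/I1)
bond 0 →J2  (1-jn J2 has f-setter on 3)
bond 4 →J1  (J1: bond 0 brought flow, rest push out)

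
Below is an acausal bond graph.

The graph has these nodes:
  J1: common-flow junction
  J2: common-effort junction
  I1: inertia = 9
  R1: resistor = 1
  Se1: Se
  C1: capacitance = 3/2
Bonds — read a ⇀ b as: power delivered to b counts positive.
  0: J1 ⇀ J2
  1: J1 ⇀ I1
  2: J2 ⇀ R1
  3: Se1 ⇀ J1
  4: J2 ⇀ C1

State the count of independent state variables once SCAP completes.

2  (C1, I1 all integral)

#3 →J1  (Se1 (Se) sets effort on bond)
#1 →I1  (prefer integral on I1)
#0 →J1  (J1 flow already set via bond 1)
#4 →J2  (C1 integral (e out))
#2 →R1  (J2 effort already set via bond 4)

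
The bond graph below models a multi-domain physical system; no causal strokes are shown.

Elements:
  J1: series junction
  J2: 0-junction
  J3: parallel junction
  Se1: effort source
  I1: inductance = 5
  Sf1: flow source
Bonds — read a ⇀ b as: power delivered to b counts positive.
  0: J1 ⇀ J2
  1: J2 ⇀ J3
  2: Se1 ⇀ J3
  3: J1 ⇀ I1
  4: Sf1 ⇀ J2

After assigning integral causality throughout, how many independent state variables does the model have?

1  (I1 all integral)

β2 →J3  (source Se1 imposes e)
β4 →Sf1  (Sf1: flow source, stroke at near end)
β1 →J2  (0-jn J3 has e-setter on 2)
β0 →J1  (J2 effort already set via bond 1)
β3 →I1  (only one flow-in slot at J1)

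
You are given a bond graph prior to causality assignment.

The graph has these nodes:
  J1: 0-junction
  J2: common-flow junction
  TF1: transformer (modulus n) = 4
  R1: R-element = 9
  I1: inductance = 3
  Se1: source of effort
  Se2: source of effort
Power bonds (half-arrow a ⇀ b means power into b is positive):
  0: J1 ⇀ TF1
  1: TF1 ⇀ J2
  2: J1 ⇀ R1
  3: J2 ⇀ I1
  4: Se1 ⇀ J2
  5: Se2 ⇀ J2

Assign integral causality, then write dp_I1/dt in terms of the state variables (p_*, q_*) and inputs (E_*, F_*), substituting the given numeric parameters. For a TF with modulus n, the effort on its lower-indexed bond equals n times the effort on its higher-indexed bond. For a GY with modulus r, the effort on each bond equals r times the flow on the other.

dp_I1/dt = E_Se1 + E_Se2 - 3*p_I1/16

b4 stroke at J2  (Se1 fixes effort; stroke away)
b5 stroke at J2  (Se2 (Se) sets effort on bond)
b3 stroke at I1  (prefer integral on I1)
b1 stroke at J2  (J2 flow already set via bond 3)
b0 stroke at TF1  (TF1 one-in-one-out from 1)
b2 stroke at J1  (closing 0-jn rule on J1)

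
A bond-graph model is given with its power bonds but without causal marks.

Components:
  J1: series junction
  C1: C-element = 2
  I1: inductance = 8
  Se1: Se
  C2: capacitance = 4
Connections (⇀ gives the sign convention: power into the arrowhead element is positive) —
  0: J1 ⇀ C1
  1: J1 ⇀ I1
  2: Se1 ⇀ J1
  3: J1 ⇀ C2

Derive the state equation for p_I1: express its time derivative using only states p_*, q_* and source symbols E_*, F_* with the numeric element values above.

#2 →J1  (source Se1 imposes e)
#0 →J1  (prefer integral on C1)
#1 →I1  (I1 outputs flow p/I1)
#3 →J1  (J1 flow already set via bond 1)

dp_I1/dt = E_Se1 - q_C1/2 - q_C2/4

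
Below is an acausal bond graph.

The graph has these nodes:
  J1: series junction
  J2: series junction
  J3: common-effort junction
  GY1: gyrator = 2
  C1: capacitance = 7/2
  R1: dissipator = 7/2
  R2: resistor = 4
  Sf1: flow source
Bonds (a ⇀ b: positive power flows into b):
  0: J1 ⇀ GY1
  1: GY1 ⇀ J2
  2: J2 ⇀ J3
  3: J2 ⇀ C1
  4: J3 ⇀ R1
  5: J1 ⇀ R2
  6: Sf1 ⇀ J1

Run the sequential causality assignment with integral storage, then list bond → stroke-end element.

bond 0 |J1
bond 1 |J2
bond 2 |J3
bond 3 |J2
bond 4 |R1
bond 5 |J1
bond 6 |Sf1

b6 stroke→Sf1  (source Sf1 imposes f)
b0 stroke→J1  (J1 flow already set via bond 6)
b5 stroke→J1  (common-f at J1 fixed by 6)
b1 stroke→J2  (through GY1, causality inverts; strokes same side of GY1)
b3 stroke→J2  (C1 outputs effort q/C1)
b2 stroke→J3  (J2 needs exactly one f-in)
b4 stroke→R1  (common-e at J3 fixed by 2)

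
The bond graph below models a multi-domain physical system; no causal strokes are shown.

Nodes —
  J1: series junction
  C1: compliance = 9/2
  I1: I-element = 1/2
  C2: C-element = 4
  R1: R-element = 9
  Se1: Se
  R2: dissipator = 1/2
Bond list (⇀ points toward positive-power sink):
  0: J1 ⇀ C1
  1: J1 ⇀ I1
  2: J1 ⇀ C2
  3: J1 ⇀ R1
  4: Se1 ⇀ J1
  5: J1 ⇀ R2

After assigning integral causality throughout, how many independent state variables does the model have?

β4 |J1  (Se1 (Se) sets effort on bond)
β0 |J1  (prefer integral on C1)
β1 |I1  (I1: I, integral causality)
β2 |J1  (1-jn J1 has f-setter on 1)
β3 |J1  (J1 flow already set via bond 1)
β5 |J1  (1-jn J1 has f-setter on 1)

3  (C1, C2, I1 all integral)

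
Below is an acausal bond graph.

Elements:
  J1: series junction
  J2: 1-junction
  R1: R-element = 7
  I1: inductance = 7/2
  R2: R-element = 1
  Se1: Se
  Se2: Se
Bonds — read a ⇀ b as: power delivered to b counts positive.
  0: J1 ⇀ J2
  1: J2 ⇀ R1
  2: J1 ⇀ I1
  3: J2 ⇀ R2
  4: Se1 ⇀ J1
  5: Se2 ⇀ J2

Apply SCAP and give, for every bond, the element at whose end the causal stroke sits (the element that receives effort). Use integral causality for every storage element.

b4 stroke at J1  (source Se1 imposes e)
b5 stroke at J2  (Se2: effort source, stroke at far end)
b2 stroke at I1  (prefer integral on I1)
b0 stroke at J1  (common-f at J1 fixed by 2)
b1 stroke at J2  (J2 flow already set via bond 0)
b3 stroke at J2  (J2 flow already set via bond 0)

#0 stroke at J1
#1 stroke at J2
#2 stroke at I1
#3 stroke at J2
#4 stroke at J1
#5 stroke at J2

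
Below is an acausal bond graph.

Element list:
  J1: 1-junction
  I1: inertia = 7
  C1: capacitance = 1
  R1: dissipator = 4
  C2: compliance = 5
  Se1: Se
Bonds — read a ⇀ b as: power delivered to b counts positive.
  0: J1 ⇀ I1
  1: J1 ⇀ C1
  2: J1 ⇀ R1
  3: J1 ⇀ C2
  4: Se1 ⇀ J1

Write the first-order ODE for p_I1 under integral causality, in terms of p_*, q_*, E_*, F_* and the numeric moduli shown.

dp_I1/dt = E_Se1 - 4*p_I1/7 - q_C1 - q_C2/5

bond 4 stroke at J1  (Se1: effort source, stroke at far end)
bond 0 stroke at I1  (I1 outputs flow p/I1)
bond 1 stroke at J1  (J1: bond 0 brought flow, rest push out)
bond 2 stroke at J1  (1-jn J1 has f-setter on 0)
bond 3 stroke at J1  (1-jn J1 has f-setter on 0)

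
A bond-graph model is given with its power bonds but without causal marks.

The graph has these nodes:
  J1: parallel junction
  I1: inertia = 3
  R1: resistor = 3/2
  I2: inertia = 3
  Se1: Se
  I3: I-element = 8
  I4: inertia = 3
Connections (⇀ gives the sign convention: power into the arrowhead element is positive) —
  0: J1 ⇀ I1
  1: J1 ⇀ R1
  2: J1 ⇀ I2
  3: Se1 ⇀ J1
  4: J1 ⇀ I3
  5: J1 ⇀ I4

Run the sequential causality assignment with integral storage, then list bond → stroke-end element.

#3 stroke at J1  (Se1 fixes effort; stroke away)
#0 stroke at I1  (J1: bond 3 brought effort, rest push out)
#1 stroke at R1  (J1 effort already set via bond 3)
#2 stroke at I2  (J1: bond 3 brought effort, rest push out)
#4 stroke at I3  (J1: bond 3 brought effort, rest push out)
#5 stroke at I4  (common-e at J1 fixed by 3)

β0 →I1
β1 →R1
β2 →I2
β3 →J1
β4 →I3
β5 →I4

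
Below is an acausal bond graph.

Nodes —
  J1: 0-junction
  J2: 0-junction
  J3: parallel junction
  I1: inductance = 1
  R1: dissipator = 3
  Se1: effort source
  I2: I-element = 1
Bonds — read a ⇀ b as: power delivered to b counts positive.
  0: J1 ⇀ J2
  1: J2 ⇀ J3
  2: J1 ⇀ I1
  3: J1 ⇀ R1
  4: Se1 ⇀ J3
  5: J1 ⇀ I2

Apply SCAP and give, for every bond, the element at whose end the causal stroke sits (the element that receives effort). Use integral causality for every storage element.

#0 stroke at J1
#1 stroke at J2
#2 stroke at I1
#3 stroke at R1
#4 stroke at J3
#5 stroke at I2

bond 4 |J3  (source Se1 imposes e)
bond 1 |J2  (common-e at J3 fixed by 4)
bond 0 |J1  (J2: bond 1 brought effort, rest push out)
bond 2 |I1  (J1 effort already set via bond 0)
bond 3 |R1  (0-jn J1 has e-setter on 0)
bond 5 |I2  (0-jn J1 has e-setter on 0)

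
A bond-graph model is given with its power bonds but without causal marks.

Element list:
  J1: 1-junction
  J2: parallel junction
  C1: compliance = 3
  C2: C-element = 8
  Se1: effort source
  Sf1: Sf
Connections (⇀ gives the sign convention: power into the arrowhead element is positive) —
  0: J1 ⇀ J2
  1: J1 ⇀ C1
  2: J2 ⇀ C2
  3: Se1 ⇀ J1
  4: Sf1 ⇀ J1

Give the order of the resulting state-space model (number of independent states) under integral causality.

#3 stroke→J1  (source Se1 imposes e)
#4 stroke→Sf1  (Sf1: flow source, stroke at near end)
#0 stroke→J1  (1-jn J1 has f-setter on 4)
#1 stroke→J1  (J1 flow already set via bond 4)
#2 stroke→J2  (J2 needs exactly one e-in)

2  (C1, C2 all integral)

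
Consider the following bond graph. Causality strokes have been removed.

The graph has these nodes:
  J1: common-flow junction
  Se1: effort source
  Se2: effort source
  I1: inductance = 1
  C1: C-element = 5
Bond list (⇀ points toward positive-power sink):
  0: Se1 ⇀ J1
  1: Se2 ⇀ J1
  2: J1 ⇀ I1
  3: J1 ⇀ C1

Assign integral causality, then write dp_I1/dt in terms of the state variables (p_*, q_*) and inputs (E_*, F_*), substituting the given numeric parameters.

#0 stroke at J1  (source Se1 imposes e)
#1 stroke at J1  (Se2: effort source, stroke at far end)
#2 stroke at I1  (I1 integral (f out))
#3 stroke at J1  (1-jn J1 has f-setter on 2)

dp_I1/dt = E_Se1 + E_Se2 - q_C1/5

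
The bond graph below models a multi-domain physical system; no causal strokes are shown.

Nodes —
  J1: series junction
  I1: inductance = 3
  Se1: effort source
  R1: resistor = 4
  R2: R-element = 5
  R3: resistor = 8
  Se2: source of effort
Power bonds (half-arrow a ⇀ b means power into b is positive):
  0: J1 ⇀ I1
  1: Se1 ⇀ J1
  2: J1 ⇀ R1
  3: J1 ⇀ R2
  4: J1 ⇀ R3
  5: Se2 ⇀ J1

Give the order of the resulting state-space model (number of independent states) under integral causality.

β1 →J1  (Se1 (Se) sets effort on bond)
β5 →J1  (source Se2 imposes e)
β0 →I1  (I1 outputs flow p/I1)
β2 →J1  (J1: bond 0 brought flow, rest push out)
β3 →J1  (1-jn J1 has f-setter on 0)
β4 →J1  (common-f at J1 fixed by 0)

1  (I1 all integral)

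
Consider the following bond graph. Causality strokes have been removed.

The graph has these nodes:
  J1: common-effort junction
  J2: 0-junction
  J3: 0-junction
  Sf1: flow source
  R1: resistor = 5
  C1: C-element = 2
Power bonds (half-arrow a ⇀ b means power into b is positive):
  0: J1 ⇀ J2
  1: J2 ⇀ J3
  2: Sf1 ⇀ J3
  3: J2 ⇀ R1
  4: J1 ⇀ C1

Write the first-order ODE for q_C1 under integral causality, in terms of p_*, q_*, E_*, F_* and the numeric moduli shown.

b2 →Sf1  (Sf1 (Sf) sets flow on bond)
b1 →J3  (closing 0-jn rule on J3)
b4 →J1  (C1 outputs effort q/C1)
b0 →J2  (J1: bond 4 brought effort, rest push out)
b3 →R1  (common-e at J2 fixed by 0)

dq_C1/dt = F_Sf1 - q_C1/10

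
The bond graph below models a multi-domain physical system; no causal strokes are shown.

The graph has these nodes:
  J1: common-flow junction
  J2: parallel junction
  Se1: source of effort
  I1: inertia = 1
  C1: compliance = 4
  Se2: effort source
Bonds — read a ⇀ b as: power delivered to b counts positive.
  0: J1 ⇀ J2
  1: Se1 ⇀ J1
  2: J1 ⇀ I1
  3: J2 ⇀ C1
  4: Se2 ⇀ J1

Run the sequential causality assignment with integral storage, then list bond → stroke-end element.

b1 stroke at J1  (Se1: effort source, stroke at far end)
b4 stroke at J1  (Se2: effort source, stroke at far end)
b2 stroke at I1  (I1 outputs flow p/I1)
b0 stroke at J1  (J1 flow already set via bond 2)
b3 stroke at J2  (J2 needs exactly one e-in)

#0 |J1
#1 |J1
#2 |I1
#3 |J2
#4 |J1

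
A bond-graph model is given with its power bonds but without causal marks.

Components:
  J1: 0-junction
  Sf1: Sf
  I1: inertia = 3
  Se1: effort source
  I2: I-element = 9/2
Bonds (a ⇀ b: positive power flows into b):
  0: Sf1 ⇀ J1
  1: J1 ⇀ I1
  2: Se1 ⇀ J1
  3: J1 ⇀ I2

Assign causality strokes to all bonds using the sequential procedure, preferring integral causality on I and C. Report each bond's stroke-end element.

β0 stroke→Sf1  (source Sf1 imposes f)
β2 stroke→J1  (source Se1 imposes e)
β1 stroke→I1  (common-e at J1 fixed by 2)
β3 stroke→I2  (J1: bond 2 brought effort, rest push out)

bond 0 stroke→Sf1
bond 1 stroke→I1
bond 2 stroke→J1
bond 3 stroke→I2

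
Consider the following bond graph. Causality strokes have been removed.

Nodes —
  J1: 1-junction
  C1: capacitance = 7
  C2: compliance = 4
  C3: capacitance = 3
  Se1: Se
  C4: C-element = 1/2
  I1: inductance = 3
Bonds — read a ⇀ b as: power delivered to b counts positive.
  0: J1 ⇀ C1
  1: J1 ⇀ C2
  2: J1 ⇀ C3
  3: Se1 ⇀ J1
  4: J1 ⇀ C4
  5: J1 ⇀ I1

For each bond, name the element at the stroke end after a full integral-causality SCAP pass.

b0 stroke at J1
b1 stroke at J1
b2 stroke at J1
b3 stroke at J1
b4 stroke at J1
b5 stroke at I1

β3 →J1  (Se1: effort source, stroke at far end)
β0 →J1  (C1 integral (e out))
β1 →J1  (C2 integral (e out))
β2 →J1  (C3 integral (e out))
β4 →J1  (C4 outputs effort q/C4)
β5 →I1  (J1 needs exactly one f-in)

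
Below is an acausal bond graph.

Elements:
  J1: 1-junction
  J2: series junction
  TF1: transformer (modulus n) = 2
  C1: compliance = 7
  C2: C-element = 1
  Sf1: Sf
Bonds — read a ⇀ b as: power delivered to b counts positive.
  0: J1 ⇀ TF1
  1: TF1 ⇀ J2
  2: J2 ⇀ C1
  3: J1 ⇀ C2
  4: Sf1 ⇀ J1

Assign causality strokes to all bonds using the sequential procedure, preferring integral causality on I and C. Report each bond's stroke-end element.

bond 4 →Sf1  (source Sf1 imposes f)
bond 0 →J1  (J1: bond 4 brought flow, rest push out)
bond 3 →J1  (J1: bond 4 brought flow, rest push out)
bond 1 →TF1  (TF TF1: opposite of bond 0)
bond 2 →J2  (J2: bond 1 brought flow, rest push out)

#0 |J1
#1 |TF1
#2 |J2
#3 |J1
#4 |Sf1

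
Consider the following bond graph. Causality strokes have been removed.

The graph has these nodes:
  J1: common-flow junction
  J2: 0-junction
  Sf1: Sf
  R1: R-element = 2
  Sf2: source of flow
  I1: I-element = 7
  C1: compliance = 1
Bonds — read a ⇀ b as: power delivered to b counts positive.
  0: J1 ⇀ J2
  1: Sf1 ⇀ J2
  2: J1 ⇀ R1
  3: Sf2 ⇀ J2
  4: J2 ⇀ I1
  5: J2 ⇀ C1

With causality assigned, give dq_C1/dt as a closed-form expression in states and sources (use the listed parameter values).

dq_C1/dt = F_Sf1 + F_Sf2 - p_I1/7 - q_C1/2

β1 stroke at Sf1  (Sf1: flow source, stroke at near end)
β3 stroke at Sf2  (source Sf2 imposes f)
β4 stroke at I1  (I1 integral (f out))
β5 stroke at J2  (C1: C, integral causality)
β0 stroke at J1  (common-e at J2 fixed by 5)
β2 stroke at R1  (closing 1-jn rule on J1)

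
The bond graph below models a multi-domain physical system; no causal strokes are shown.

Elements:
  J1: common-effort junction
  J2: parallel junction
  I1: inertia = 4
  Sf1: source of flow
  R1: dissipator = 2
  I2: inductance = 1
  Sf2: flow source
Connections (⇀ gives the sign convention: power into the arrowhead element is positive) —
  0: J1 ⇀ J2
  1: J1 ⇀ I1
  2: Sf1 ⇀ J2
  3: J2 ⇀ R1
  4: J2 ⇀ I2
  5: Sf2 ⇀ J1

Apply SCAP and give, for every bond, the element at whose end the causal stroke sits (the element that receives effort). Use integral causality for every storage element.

bond 2 |Sf1  (source Sf1 imposes f)
bond 5 |Sf2  (Sf2 (Sf) sets flow on bond)
bond 1 |I1  (I1 integral (f out))
bond 0 |J1  (J1: last free bond brings effort in)
bond 4 |I2  (I2: I, integral causality)
bond 3 |J2  (J2: last free bond brings effort in)

bond 0 stroke at J1
bond 1 stroke at I1
bond 2 stroke at Sf1
bond 3 stroke at J2
bond 4 stroke at I2
bond 5 stroke at Sf2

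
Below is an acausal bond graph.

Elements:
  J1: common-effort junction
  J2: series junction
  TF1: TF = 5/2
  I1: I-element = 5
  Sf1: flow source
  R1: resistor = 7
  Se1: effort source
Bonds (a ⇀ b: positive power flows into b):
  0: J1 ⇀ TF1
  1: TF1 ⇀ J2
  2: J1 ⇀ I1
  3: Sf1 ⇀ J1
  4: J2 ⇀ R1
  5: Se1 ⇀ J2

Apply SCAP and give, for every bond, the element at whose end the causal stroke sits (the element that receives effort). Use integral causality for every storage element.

β0 →J1
β1 →TF1
β2 →I1
β3 →Sf1
β4 →J2
β5 →J2

#3 stroke→Sf1  (Sf1: flow source, stroke at near end)
#5 stroke→J2  (source Se1 imposes e)
#2 stroke→I1  (I1 outputs flow p/I1)
#0 stroke→J1  (closing 0-jn rule on J1)
#1 stroke→TF1  (TF1: transformer flips bond 0)
#4 stroke→J2  (common-f at J2 fixed by 1)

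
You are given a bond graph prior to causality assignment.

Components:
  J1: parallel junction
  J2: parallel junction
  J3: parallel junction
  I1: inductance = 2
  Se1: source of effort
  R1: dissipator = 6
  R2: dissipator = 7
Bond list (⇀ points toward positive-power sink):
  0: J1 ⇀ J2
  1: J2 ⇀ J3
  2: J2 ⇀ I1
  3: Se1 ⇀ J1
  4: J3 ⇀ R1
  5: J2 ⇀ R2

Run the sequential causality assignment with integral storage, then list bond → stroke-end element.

β3 stroke→J1  (source Se1 imposes e)
β0 stroke→J2  (J1: bond 3 brought effort, rest push out)
β1 stroke→J3  (common-e at J2 fixed by 0)
β2 stroke→I1  (J2: bond 0 brought effort, rest push out)
β5 stroke→R2  (common-e at J2 fixed by 0)
β4 stroke→R1  (0-jn J3 has e-setter on 1)

b0 stroke→J2
b1 stroke→J3
b2 stroke→I1
b3 stroke→J1
b4 stroke→R1
b5 stroke→R2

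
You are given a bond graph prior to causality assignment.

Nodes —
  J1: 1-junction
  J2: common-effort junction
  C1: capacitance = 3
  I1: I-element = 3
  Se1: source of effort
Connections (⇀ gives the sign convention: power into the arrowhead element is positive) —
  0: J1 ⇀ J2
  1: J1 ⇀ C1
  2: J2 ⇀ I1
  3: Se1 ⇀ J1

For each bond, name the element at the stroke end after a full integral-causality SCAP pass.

β3 |J1  (Se1 fixes effort; stroke away)
β1 |J1  (C1 integral (e out))
β0 |J2  (J1: last free bond brings flow in)
β2 |I1  (J2 effort already set via bond 0)

bond 0 →J2
bond 1 →J1
bond 2 →I1
bond 3 →J1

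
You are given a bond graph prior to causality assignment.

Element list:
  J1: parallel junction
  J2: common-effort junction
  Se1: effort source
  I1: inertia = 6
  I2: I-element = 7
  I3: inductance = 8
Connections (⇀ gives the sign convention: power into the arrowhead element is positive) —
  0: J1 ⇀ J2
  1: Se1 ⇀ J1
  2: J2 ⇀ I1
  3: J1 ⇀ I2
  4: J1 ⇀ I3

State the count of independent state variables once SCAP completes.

#1 →J1  (Se1 fixes effort; stroke away)
#0 →J2  (J1: bond 1 brought effort, rest push out)
#3 →I2  (J1: bond 1 brought effort, rest push out)
#4 →I3  (J1 effort already set via bond 1)
#2 →I1  (common-e at J2 fixed by 0)

3  (I1, I2, I3 all integral)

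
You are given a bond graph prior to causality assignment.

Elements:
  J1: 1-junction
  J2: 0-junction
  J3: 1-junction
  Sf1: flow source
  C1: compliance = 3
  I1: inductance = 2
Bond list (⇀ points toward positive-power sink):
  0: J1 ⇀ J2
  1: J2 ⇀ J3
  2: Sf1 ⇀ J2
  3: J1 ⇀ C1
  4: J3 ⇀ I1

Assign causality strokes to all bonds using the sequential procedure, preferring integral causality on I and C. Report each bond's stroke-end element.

#2 stroke→Sf1  (Sf1: flow source, stroke at near end)
#3 stroke→J1  (C1: C, integral causality)
#0 stroke→J2  (closing 1-jn rule on J1)
#1 stroke→J3  (0-jn J2 has e-setter on 0)
#4 stroke→I1  (only one flow-in slot at J3)

b0 |J2
b1 |J3
b2 |Sf1
b3 |J1
b4 |I1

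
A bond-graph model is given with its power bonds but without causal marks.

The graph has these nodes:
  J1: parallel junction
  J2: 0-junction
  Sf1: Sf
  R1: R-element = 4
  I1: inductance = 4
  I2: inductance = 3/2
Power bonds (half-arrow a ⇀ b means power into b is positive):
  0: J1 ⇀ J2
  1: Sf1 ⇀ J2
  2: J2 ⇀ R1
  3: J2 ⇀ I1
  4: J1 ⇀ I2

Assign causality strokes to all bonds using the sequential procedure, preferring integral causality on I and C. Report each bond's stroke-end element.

β0 |J1
β1 |Sf1
β2 |J2
β3 |I1
β4 |I2

bond 1 stroke at Sf1  (Sf1 (Sf) sets flow on bond)
bond 3 stroke at I1  (I1 integral (f out))
bond 4 stroke at I2  (I2: I, integral causality)
bond 0 stroke at J1  (only one effort-in slot at J1)
bond 2 stroke at J2  (J2: last free bond brings effort in)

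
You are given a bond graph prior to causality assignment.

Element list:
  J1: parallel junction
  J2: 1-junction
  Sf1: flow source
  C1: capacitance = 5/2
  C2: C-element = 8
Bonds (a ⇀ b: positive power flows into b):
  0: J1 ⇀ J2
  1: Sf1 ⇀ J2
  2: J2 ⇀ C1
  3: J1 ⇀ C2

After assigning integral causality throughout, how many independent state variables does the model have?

2  (C1, C2 all integral)

b1 →Sf1  (Sf1 (Sf) sets flow on bond)
b0 →J2  (J2: bond 1 brought flow, rest push out)
b2 →J2  (J2: bond 1 brought flow, rest push out)
b3 →J1  (closing 0-jn rule on J1)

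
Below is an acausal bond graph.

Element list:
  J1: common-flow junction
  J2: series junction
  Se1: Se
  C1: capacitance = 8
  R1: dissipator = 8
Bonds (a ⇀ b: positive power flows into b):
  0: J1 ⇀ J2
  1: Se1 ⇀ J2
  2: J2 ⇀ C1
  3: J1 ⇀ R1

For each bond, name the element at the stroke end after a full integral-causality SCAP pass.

b1 |J2  (Se1 fixes effort; stroke away)
b2 |J2  (C1: C, integral causality)
b0 |J1  (only one flow-in slot at J2)
b3 |R1  (J1 needs exactly one f-in)

b0 stroke→J1
b1 stroke→J2
b2 stroke→J2
b3 stroke→R1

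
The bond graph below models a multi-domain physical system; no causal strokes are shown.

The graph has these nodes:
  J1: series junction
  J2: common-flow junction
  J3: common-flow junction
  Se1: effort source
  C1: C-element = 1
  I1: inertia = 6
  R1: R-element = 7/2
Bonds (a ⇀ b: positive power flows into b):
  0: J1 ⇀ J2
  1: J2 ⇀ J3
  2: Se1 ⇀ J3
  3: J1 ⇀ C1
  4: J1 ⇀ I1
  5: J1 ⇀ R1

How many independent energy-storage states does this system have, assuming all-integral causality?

2  (C1, I1 all integral)

#2 →J3  (Se1: effort source, stroke at far end)
#1 →J2  (closing 1-jn rule on J3)
#0 →J1  (J2 needs exactly one f-in)
#3 →J1  (C1 outputs effort q/C1)
#4 →I1  (I1: I, integral causality)
#5 →J1  (1-jn J1 has f-setter on 4)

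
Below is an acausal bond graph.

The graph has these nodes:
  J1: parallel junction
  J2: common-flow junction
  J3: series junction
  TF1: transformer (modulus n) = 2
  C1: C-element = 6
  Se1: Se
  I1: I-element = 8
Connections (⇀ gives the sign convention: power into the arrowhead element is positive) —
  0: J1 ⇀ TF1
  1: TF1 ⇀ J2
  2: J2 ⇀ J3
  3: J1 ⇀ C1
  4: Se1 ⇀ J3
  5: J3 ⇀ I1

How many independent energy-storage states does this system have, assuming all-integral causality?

2  (C1, I1 all integral)

β4 |J3  (source Se1 imposes e)
β3 |J1  (prefer integral on C1)
β0 |TF1  (common-e at J1 fixed by 3)
β1 |J2  (TF1 one-in-one-out from 0)
β2 |J3  (J2: last free bond brings flow in)
β5 |I1  (closing 1-jn rule on J3)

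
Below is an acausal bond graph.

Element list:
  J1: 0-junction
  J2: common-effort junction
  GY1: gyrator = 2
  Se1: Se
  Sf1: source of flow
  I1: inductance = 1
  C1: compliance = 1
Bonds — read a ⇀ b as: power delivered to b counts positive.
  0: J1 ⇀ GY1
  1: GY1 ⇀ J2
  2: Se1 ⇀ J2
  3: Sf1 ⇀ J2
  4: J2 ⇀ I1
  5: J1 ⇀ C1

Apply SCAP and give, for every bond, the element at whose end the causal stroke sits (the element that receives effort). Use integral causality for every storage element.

#0 stroke at GY1
#1 stroke at GY1
#2 stroke at J2
#3 stroke at Sf1
#4 stroke at I1
#5 stroke at J1

b2 stroke→J2  (Se1 fixes effort; stroke away)
b3 stroke→Sf1  (Sf1: flow source, stroke at near end)
b1 stroke→GY1  (0-jn J2 has e-setter on 2)
b4 stroke→I1  (common-e at J2 fixed by 2)
b0 stroke→GY1  (through GY1, causality inverts; strokes same side of GY1)
b5 stroke→J1  (J1: last free bond brings effort in)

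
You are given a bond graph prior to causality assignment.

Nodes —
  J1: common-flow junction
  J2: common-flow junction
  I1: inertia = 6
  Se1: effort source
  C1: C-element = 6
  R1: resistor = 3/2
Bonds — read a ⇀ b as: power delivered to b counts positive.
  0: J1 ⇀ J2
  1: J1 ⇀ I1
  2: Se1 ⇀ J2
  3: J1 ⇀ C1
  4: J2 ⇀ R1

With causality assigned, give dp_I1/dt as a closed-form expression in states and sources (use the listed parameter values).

bond 2 |J2  (Se1: effort source, stroke at far end)
bond 1 |I1  (prefer integral on I1)
bond 0 |J1  (J1: bond 1 brought flow, rest push out)
bond 3 |J1  (common-f at J1 fixed by 1)
bond 4 |J2  (1-jn J2 has f-setter on 0)

dp_I1/dt = E_Se1 - p_I1/4 - q_C1/6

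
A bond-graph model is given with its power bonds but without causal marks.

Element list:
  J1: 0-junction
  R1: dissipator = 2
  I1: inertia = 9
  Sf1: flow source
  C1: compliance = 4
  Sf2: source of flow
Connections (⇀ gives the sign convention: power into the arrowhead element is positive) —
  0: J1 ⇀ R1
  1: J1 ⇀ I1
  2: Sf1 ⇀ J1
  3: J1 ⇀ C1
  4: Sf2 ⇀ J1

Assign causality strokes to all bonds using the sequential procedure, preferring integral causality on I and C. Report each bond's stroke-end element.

b2 |Sf1  (Sf1 (Sf) sets flow on bond)
b4 |Sf2  (Sf2 fixes flow; stroke at Sf2)
b1 |I1  (I1: I, integral causality)
b3 |J1  (C1 outputs effort q/C1)
b0 |R1  (0-jn J1 has e-setter on 3)

β0 stroke→R1
β1 stroke→I1
β2 stroke→Sf1
β3 stroke→J1
β4 stroke→Sf2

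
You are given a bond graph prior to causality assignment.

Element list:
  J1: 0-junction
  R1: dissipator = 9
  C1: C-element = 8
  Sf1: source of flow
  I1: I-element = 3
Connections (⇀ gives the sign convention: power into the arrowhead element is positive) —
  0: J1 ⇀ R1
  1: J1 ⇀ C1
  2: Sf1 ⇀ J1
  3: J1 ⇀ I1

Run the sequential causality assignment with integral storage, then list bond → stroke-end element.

b2 stroke at Sf1  (source Sf1 imposes f)
b1 stroke at J1  (C1: C, integral causality)
b0 stroke at R1  (common-e at J1 fixed by 1)
b3 stroke at I1  (common-e at J1 fixed by 1)

β0 stroke→R1
β1 stroke→J1
β2 stroke→Sf1
β3 stroke→I1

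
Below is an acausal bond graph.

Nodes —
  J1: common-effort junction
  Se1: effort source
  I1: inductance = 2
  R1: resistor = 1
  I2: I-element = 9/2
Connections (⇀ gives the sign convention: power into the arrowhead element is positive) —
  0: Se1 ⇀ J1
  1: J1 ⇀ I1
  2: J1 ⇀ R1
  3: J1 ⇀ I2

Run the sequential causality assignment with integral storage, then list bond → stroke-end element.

b0 →J1  (Se1 fixes effort; stroke away)
b1 →I1  (J1: bond 0 brought effort, rest push out)
b2 →R1  (common-e at J1 fixed by 0)
b3 →I2  (common-e at J1 fixed by 0)

#0 →J1
#1 →I1
#2 →R1
#3 →I2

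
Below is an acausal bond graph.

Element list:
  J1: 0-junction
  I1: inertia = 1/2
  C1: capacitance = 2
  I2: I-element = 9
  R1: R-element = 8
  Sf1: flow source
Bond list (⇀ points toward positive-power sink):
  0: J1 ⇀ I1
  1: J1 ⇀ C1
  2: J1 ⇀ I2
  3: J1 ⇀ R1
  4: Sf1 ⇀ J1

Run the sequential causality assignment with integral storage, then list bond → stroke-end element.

bond 0 stroke at I1
bond 1 stroke at J1
bond 2 stroke at I2
bond 3 stroke at R1
bond 4 stroke at Sf1

β4 stroke→Sf1  (Sf1 fixes flow; stroke at Sf1)
β0 stroke→I1  (I1 outputs flow p/I1)
β1 stroke→J1  (C1 integral (e out))
β2 stroke→I2  (J1 effort already set via bond 1)
β3 stroke→R1  (J1: bond 1 brought effort, rest push out)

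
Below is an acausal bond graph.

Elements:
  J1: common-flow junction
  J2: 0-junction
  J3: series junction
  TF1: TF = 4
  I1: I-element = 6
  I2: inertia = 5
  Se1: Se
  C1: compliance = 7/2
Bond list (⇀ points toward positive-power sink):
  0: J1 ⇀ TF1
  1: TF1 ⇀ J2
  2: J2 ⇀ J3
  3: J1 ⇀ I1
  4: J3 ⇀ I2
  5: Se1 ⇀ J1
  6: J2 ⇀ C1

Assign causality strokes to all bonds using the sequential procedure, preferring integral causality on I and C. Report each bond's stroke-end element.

b0 stroke at J1
b1 stroke at TF1
b2 stroke at J3
b3 stroke at I1
b4 stroke at I2
b5 stroke at J1
b6 stroke at J2

bond 5 stroke at J1  (source Se1 imposes e)
bond 3 stroke at I1  (I1: I, integral causality)
bond 0 stroke at J1  (1-jn J1 has f-setter on 3)
bond 1 stroke at TF1  (TF1: transformer flips bond 0)
bond 4 stroke at I2  (I2 integral (f out))
bond 2 stroke at J3  (1-jn J3 has f-setter on 4)
bond 6 stroke at J2  (J2 needs exactly one e-in)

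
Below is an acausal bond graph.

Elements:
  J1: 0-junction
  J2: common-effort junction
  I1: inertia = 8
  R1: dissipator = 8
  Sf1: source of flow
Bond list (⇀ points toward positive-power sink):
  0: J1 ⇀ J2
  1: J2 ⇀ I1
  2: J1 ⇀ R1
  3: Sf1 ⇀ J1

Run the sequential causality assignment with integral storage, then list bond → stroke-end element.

β0 stroke→J2
β1 stroke→I1
β2 stroke→J1
β3 stroke→Sf1

#3 →Sf1  (Sf1: flow source, stroke at near end)
#1 →I1  (prefer integral on I1)
#0 →J2  (J2 needs exactly one e-in)
#2 →J1  (J1: last free bond brings effort in)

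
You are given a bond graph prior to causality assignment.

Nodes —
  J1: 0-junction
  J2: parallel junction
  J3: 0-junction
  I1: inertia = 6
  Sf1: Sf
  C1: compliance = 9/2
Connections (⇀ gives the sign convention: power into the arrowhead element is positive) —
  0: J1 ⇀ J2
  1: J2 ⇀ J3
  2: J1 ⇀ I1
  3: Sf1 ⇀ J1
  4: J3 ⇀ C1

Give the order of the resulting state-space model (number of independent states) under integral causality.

#3 |Sf1  (Sf1: flow source, stroke at near end)
#2 |I1  (I1 integral (f out))
#0 |J1  (J1: last free bond brings effort in)
#1 |J2  (only one effort-in slot at J2)
#4 |J3  (J3: last free bond brings effort in)

2  (C1, I1 all integral)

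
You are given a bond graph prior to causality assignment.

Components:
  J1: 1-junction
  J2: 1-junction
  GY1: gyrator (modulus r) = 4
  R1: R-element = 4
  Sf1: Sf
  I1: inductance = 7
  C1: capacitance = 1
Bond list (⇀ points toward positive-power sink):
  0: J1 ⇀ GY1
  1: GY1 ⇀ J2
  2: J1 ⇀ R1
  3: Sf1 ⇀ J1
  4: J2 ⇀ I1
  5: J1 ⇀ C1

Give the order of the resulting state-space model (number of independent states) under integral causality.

b3 stroke→Sf1  (Sf1 fixes flow; stroke at Sf1)
b0 stroke→J1  (J1 flow already set via bond 3)
b2 stroke→J1  (common-f at J1 fixed by 3)
b5 stroke→J1  (J1 flow already set via bond 3)
b1 stroke→J2  (GY GY1: same side as bond 0)
b4 stroke→I1  (closing 1-jn rule on J2)

2  (C1, I1 all integral)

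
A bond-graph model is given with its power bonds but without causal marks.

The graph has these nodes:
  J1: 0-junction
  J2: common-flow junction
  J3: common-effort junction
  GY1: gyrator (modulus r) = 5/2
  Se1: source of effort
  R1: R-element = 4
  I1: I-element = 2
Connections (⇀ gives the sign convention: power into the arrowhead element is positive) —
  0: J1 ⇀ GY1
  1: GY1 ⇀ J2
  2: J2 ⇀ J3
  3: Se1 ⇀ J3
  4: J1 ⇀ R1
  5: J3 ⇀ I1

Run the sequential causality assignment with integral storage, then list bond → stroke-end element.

β3 stroke at J3  (Se1 (Se) sets effort on bond)
β2 stroke at J2  (J3: bond 3 brought effort, rest push out)
β5 stroke at I1  (0-jn J3 has e-setter on 3)
β1 stroke at GY1  (J2: last free bond brings flow in)
β0 stroke at GY1  (GY1 both-in/both-out from 1)
β4 stroke at J1  (J1: last free bond brings effort in)

b0 stroke→GY1
b1 stroke→GY1
b2 stroke→J2
b3 stroke→J3
b4 stroke→J1
b5 stroke→I1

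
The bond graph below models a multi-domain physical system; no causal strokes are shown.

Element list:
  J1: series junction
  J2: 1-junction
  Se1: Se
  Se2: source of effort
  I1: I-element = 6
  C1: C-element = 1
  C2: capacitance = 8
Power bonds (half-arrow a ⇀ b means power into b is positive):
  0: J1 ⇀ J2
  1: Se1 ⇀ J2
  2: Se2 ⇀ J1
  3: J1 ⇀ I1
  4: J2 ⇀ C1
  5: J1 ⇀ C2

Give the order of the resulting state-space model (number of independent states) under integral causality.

3  (C1, C2, I1 all integral)

b1 |J2  (Se1 (Se) sets effort on bond)
b2 |J1  (Se2 (Se) sets effort on bond)
b3 |I1  (I1 integral (f out))
b0 |J1  (1-jn J1 has f-setter on 3)
b5 |J1  (common-f at J1 fixed by 3)
b4 |J2  (1-jn J2 has f-setter on 0)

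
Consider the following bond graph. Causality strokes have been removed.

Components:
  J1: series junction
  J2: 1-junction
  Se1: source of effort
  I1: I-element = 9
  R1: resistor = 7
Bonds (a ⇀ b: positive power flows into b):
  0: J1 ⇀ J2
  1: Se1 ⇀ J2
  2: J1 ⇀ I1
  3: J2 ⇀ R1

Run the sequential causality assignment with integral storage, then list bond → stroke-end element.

β0 stroke at J1
β1 stroke at J2
β2 stroke at I1
β3 stroke at J2

β1 →J2  (Se1 (Se) sets effort on bond)
β2 →I1  (I1: I, integral causality)
β0 →J1  (J1: bond 2 brought flow, rest push out)
β3 →J2  (1-jn J2 has f-setter on 0)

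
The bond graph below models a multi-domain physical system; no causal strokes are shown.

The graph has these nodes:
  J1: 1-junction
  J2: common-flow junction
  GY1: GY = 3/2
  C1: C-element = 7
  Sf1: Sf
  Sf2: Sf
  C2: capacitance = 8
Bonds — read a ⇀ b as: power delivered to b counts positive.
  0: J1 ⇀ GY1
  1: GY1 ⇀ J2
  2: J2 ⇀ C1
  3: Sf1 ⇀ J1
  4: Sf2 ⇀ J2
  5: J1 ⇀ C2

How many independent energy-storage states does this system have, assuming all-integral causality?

2  (C1, C2 all integral)

#3 |Sf1  (Sf1 (Sf) sets flow on bond)
#4 |Sf2  (Sf2: flow source, stroke at near end)
#0 |J1  (J1 flow already set via bond 3)
#5 |J1  (common-f at J1 fixed by 3)
#1 |J2  (1-jn J2 has f-setter on 4)
#2 |J2  (common-f at J2 fixed by 4)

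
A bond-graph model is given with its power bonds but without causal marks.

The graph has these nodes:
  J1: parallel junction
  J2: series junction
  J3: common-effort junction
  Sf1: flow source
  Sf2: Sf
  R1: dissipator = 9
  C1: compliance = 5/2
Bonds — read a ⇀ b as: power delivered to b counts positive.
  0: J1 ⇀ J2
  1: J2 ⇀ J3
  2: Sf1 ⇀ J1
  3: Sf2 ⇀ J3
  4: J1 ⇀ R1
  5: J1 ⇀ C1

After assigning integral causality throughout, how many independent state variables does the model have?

β2 stroke at Sf1  (Sf1 fixes flow; stroke at Sf1)
β3 stroke at Sf2  (Sf2 fixes flow; stroke at Sf2)
β1 stroke at J3  (J3 needs exactly one e-in)
β0 stroke at J2  (J2: bond 1 brought flow, rest push out)
β5 stroke at J1  (C1: C, integral causality)
β4 stroke at R1  (J1 effort already set via bond 5)

1  (C1 all integral)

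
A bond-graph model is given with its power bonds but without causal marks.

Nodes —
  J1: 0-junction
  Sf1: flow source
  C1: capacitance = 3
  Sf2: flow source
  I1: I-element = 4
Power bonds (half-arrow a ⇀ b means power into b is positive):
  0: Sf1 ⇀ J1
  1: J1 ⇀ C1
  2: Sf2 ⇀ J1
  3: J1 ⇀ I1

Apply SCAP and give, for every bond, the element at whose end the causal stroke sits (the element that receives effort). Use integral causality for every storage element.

β0 |Sf1
β1 |J1
β2 |Sf2
β3 |I1

bond 0 |Sf1  (Sf1 fixes flow; stroke at Sf1)
bond 2 |Sf2  (Sf2 fixes flow; stroke at Sf2)
bond 1 |J1  (C1 integral (e out))
bond 3 |I1  (J1: bond 1 brought effort, rest push out)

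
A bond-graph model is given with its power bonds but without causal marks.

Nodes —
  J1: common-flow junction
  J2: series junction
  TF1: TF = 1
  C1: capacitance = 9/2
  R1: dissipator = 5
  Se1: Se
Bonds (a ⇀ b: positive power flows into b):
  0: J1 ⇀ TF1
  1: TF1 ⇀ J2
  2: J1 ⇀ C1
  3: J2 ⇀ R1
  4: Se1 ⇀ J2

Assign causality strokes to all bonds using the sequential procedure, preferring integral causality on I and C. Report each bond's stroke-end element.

bond 0 |TF1
bond 1 |J2
bond 2 |J1
bond 3 |R1
bond 4 |J2

#4 stroke→J2  (Se1 fixes effort; stroke away)
#2 stroke→J1  (C1 outputs effort q/C1)
#0 stroke→TF1  (J1 needs exactly one f-in)
#1 stroke→J2  (TF1: transformer flips bond 0)
#3 stroke→R1  (J2 needs exactly one f-in)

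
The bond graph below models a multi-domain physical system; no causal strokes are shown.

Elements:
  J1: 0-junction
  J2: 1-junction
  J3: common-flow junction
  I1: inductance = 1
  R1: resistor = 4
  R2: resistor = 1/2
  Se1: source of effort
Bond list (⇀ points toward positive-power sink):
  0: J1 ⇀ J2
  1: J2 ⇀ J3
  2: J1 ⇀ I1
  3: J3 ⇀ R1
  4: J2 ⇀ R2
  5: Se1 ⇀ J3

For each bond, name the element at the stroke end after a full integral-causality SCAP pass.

β5 stroke→J3  (Se1 (Se) sets effort on bond)
β2 stroke→I1  (prefer integral on I1)
β0 stroke→J1  (J1: last free bond brings effort in)
β1 stroke→J2  (J2: bond 0 brought flow, rest push out)
β4 stroke→J2  (common-f at J2 fixed by 0)
β3 stroke→J3  (J3: bond 1 brought flow, rest push out)

b0 |J1
b1 |J2
b2 |I1
b3 |J3
b4 |J2
b5 |J3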